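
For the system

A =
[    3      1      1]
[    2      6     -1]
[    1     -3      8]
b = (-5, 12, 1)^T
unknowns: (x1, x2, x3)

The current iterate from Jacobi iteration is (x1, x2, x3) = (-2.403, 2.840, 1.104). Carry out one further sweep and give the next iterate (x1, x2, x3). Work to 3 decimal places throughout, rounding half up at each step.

(-2.981, 2.985, 1.490)

One sweep:
  x1 = (-5 - (1)·2.840 - (1)·1.104) / (3) = -2.981
  x2 = (12 - (2)·-2.403 - (-1)·1.104) / (6) = 2.985
  x3 = (1 - (1)·-2.403 - (-3)·2.840) / (8) = 1.490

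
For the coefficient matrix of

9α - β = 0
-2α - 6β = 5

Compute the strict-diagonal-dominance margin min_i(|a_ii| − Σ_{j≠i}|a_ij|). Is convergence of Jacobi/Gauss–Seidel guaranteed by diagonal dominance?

row 1: |9| − (1) = 8
row 2: |-6| − (2) = 4
minimum over rows = 4 → strictly diagonally dominant (convergence guaranteed)

4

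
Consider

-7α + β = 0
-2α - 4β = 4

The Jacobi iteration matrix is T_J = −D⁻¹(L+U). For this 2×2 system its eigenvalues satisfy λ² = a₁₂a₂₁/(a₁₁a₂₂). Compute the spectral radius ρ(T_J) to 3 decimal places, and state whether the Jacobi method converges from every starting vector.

a₁₂a₂₁/(a₁₁a₂₂) = (1)·(-2) / ((-7)·(-4)) = -0.071429
ρ = √|-0.071429| = √0.071429 = 0.267
ρ < 1, so Jacobi converges

0.267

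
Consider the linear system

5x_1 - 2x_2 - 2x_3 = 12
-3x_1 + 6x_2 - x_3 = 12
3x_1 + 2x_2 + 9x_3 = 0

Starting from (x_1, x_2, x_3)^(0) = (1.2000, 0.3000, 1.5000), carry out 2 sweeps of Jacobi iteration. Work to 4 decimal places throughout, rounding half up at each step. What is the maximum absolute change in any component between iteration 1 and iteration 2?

1.2066

Iteration 1:
  x_1 = (12 - (-2)·0.3000 - (-2)·1.5000) / (5) = 3.1200
  x_2 = (12 - (-3)·1.2000 - (-1)·1.5000) / (6) = 2.8500
  x_3 = (0 - (3)·1.2000 - (2)·0.3000) / (9) = -0.4667
Iteration 2:
  x_1 = (12 - (-2)·2.8500 - (-2)·-0.4667) / (5) = 3.3533
  x_2 = (12 - (-3)·3.1200 - (-1)·-0.4667) / (6) = 3.4822
  x_3 = (0 - (3)·3.1200 - (2)·2.8500) / (9) = -1.6733
Change: (0.2333, 0.6322, -1.2066) → max |·| = 1.2066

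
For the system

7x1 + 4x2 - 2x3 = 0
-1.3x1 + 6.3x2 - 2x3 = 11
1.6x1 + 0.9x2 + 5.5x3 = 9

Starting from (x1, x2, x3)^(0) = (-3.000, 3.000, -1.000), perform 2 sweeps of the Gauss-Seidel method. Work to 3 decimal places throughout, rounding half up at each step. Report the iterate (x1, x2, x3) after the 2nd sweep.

Iteration 1:
  x1 = (0 - (4)·3.000 - (-2)·-1.000) / (7) = -2.000
  x2 = (11 - (-1.3)·-2.000 - (-2)·-1.000) / (6.3) = 1.016
  x3 = (9 - (1.6)·-2.000 - (0.9)·1.016) / (5.5) = 2.052
Iteration 2:
  x1 = (0 - (4)·1.016 - (-2)·2.052) / (7) = 0.006
  x2 = (11 - (-1.3)·0.006 - (-2)·2.052) / (6.3) = 2.399
  x3 = (9 - (1.6)·0.006 - (0.9)·2.399) / (5.5) = 1.242

(0.006, 2.399, 1.242)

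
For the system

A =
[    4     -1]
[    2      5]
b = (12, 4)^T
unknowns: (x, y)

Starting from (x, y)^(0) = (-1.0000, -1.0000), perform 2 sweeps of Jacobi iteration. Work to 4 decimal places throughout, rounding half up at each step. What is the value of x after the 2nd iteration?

3.3000

Iteration 1:
  x = (12 - (-1)·-1.0000) / (4) = 2.7500
  y = (4 - (2)·-1.0000) / (5) = 1.2000
Iteration 2:
  x = (12 - (-1)·1.2000) / (4) = 3.3000
  y = (4 - (2)·2.7500) / (5) = -0.3000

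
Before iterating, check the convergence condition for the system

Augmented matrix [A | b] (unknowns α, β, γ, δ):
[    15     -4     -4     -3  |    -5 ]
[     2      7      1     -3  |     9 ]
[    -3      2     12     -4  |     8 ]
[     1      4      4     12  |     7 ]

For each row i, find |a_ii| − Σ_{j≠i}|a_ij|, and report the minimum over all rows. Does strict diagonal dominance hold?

1

row 1: |15| − (4+4+3) = 4
row 2: |7| − (2+1+3) = 1
row 3: |12| − (3+2+4) = 3
row 4: |12| − (1+4+4) = 3
minimum over rows = 1 → strictly diagonally dominant (convergence guaranteed)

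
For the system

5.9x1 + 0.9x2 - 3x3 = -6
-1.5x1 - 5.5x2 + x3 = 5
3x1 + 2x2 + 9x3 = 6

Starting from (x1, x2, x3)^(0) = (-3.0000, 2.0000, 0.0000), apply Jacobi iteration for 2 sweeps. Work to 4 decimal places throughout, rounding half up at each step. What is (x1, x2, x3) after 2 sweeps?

Iteration 1:
  x1 = (-6 - (0.9)·2.0000 - (-3)·0.0000) / (5.9) = -1.3220
  x2 = (5 - (-1.5)·-3.0000 - (1)·0.0000) / (-5.5) = -0.0909
  x3 = (6 - (3)·-3.0000 - (2)·2.0000) / (9) = 1.2222
Iteration 2:
  x1 = (-6 - (0.9)·-0.0909 - (-3)·1.2222) / (5.9) = -0.3816
  x2 = (5 - (-1.5)·-1.3220 - (1)·1.2222) / (-5.5) = -0.3263
  x3 = (6 - (3)·-1.3220 - (2)·-0.0909) / (9) = 1.1275

(-0.3816, -0.3263, 1.1275)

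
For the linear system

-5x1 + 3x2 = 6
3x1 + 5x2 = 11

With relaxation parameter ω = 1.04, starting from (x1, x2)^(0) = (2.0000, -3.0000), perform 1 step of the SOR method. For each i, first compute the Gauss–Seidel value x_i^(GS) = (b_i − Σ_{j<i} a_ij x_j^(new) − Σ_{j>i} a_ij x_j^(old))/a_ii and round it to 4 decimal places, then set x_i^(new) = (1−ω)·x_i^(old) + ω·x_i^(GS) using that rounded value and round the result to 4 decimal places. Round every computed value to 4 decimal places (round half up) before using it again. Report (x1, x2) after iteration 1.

(-3.2000, 4.4048)

Iteration 1:
  x1: GS value = (6 - (3)·-3.0000) / (-5) = -3.0000;  x1 ← (1−ω)·2.0000 + ω·-3.0000 = -3.2000
  x2: GS value = (11 - (3)·-3.2000) / (5) = 4.1200;  x2 ← (1−ω)·-3.0000 + ω·4.1200 = 4.4048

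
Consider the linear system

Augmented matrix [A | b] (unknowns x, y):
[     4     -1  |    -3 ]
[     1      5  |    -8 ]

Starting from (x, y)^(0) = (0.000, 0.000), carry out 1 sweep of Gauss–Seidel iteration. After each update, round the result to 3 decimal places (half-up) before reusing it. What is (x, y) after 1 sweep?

(-0.750, -1.450)

Iteration 1:
  x = (-3 - (-1)·0.000) / (4) = -0.750
  y = (-8 - (1)·-0.750) / (5) = -1.450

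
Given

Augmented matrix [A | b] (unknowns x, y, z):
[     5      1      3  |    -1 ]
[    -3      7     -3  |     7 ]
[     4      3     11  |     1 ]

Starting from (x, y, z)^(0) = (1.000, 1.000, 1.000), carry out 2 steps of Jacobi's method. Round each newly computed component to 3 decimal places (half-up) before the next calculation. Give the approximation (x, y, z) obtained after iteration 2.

Iteration 1:
  x = (-1 - (1)·1.000 - (3)·1.000) / (5) = -1.000
  y = (7 - (-3)·1.000 - (-3)·1.000) / (7) = 1.857
  z = (1 - (4)·1.000 - (3)·1.000) / (11) = -0.545
Iteration 2:
  x = (-1 - (1)·1.857 - (3)·-0.545) / (5) = -0.244
  y = (7 - (-3)·-1.000 - (-3)·-0.545) / (7) = 0.338
  z = (1 - (4)·-1.000 - (3)·1.857) / (11) = -0.052

(-0.244, 0.338, -0.052)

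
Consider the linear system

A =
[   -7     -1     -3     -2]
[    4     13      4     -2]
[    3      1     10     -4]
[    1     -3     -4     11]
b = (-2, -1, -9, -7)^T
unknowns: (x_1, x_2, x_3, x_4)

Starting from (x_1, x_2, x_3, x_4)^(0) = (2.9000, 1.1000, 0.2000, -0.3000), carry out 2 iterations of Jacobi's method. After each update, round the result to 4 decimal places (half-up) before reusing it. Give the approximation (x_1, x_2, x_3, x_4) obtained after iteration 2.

(1.4474, 0.4178, -1.0418, -1.6690)

Iteration 1:
  x_1 = (-2 - (-1)·1.1000 - (-3)·0.2000 - (-2)·-0.3000) / (-7) = 0.1286
  x_2 = (-1 - (4)·2.9000 - (4)·0.2000 - (-2)·-0.3000) / (13) = -1.0769
  x_3 = (-9 - (3)·2.9000 - (1)·1.1000 - (-4)·-0.3000) / (10) = -2.0000
  x_4 = (-7 - (1)·2.9000 - (-3)·1.1000 - (-4)·0.2000) / (11) = -0.5273
Iteration 2:
  x_1 = (-2 - (-1)·-1.0769 - (-3)·-2.0000 - (-2)·-0.5273) / (-7) = 1.4474
  x_2 = (-1 - (4)·0.1286 - (4)·-2.0000 - (-2)·-0.5273) / (13) = 0.4178
  x_3 = (-9 - (3)·0.1286 - (1)·-1.0769 - (-4)·-0.5273) / (10) = -1.0418
  x_4 = (-7 - (1)·0.1286 - (-3)·-1.0769 - (-4)·-2.0000) / (11) = -1.6690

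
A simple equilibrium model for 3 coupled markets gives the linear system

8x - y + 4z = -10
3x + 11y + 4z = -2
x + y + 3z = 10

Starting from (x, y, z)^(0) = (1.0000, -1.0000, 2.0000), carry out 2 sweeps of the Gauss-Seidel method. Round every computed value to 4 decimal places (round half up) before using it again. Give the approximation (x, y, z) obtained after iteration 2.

Iteration 1:
  x = (-10 - (-1)·-1.0000 - (4)·2.0000) / (8) = -2.3750
  y = (-2 - (3)·-2.3750 - (4)·2.0000) / (11) = -0.2614
  z = (10 - (1)·-2.3750 - (1)·-0.2614) / (3) = 4.2121
Iteration 2:
  x = (-10 - (-1)·-0.2614 - (4)·4.2121) / (8) = -3.3887
  y = (-2 - (3)·-3.3887 - (4)·4.2121) / (11) = -0.7893
  z = (10 - (1)·-3.3887 - (1)·-0.7893) / (3) = 4.7260

(-3.3887, -0.7893, 4.7260)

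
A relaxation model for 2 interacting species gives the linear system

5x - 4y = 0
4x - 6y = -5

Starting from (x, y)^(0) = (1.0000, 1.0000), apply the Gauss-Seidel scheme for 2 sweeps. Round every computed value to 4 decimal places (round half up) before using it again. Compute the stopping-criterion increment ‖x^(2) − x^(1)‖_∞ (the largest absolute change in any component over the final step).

0.2934

Iteration 1:
  x = (0 - (-4)·1.0000) / (5) = 0.8000
  y = (-5 - (4)·0.8000) / (-6) = 1.3667
Iteration 2:
  x = (0 - (-4)·1.3667) / (5) = 1.0934
  y = (-5 - (4)·1.0934) / (-6) = 1.5623
Change: (0.2934, 0.1956) → max |·| = 0.2934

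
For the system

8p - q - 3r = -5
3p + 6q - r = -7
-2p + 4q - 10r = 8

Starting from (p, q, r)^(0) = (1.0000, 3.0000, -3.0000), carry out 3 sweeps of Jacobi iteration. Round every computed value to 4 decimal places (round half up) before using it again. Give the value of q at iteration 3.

-0.9882

Iteration 1:
  p = (-5 - (-1)·3.0000 - (-3)·-3.0000) / (8) = -1.3750
  q = (-7 - (3)·1.0000 - (-1)·-3.0000) / (6) = -2.1667
  r = (8 - (-2)·1.0000 - (4)·3.0000) / (-10) = 0.2000
Iteration 2:
  p = (-5 - (-1)·-2.1667 - (-3)·0.2000) / (8) = -0.8208
  q = (-7 - (3)·-1.3750 - (-1)·0.2000) / (6) = -0.4458
  r = (8 - (-2)·-1.3750 - (4)·-2.1667) / (-10) = -1.3917
Iteration 3:
  p = (-5 - (-1)·-0.4458 - (-3)·-1.3917) / (8) = -1.2026
  q = (-7 - (3)·-0.8208 - (-1)·-1.3917) / (6) = -0.9882
  r = (8 - (-2)·-0.8208 - (4)·-0.4458) / (-10) = -0.8142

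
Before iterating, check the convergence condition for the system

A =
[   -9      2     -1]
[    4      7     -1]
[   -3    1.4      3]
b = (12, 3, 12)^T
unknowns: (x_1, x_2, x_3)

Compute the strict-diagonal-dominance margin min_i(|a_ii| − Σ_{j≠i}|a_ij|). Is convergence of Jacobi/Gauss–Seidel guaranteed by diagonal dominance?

row 1: |-9| − (2+1) = 6
row 2: |7| − (4+1) = 2
row 3: |3| − (3+1.4) = -1.4
minimum over rows = -1.4 → not strictly diagonally dominant

-1.4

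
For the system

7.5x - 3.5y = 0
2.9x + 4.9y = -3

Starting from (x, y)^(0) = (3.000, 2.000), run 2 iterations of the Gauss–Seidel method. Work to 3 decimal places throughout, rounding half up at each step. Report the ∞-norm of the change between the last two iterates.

1.476

Iteration 1:
  x = (0 - (-3.5)·2.000) / (7.5) = 0.933
  y = (-3 - (2.9)·0.933) / (4.9) = -1.164
Iteration 2:
  x = (0 - (-3.5)·-1.164) / (7.5) = -0.543
  y = (-3 - (2.9)·-0.543) / (4.9) = -0.291
Change: (-1.476, 0.873) → max |·| = 1.476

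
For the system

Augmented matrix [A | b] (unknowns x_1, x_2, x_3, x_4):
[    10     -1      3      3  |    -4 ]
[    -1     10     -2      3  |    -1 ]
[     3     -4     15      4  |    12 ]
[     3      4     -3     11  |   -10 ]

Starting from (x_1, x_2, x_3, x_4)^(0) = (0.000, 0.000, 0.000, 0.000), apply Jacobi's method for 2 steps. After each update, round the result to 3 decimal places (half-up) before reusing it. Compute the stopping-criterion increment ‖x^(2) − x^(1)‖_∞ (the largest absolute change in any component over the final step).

Iteration 1:
  x_1 = (-4 - (-1)·0.000 - (3)·0.000 - (3)·0.000) / (10) = -0.400
  x_2 = (-1 - (-1)·0.000 - (-2)·0.000 - (3)·0.000) / (10) = -0.100
  x_3 = (12 - (3)·0.000 - (-4)·0.000 - (4)·0.000) / (15) = 0.800
  x_4 = (-10 - (3)·0.000 - (4)·0.000 - (-3)·0.000) / (11) = -0.909
Iteration 2:
  x_1 = (-4 - (-1)·-0.100 - (3)·0.800 - (3)·-0.909) / (10) = -0.377
  x_2 = (-1 - (-1)·-0.400 - (-2)·0.800 - (3)·-0.909) / (10) = 0.293
  x_3 = (12 - (3)·-0.400 - (-4)·-0.100 - (4)·-0.909) / (15) = 1.096
  x_4 = (-10 - (3)·-0.400 - (4)·-0.100 - (-3)·0.800) / (11) = -0.545
Change: (0.023, 0.393, 0.296, 0.364) → max |·| = 0.393

0.393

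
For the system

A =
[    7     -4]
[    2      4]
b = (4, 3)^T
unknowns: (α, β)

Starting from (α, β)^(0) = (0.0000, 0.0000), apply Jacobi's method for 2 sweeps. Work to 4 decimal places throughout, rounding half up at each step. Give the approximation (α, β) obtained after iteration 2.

Iteration 1:
  α = (4 - (-4)·0.0000) / (7) = 0.5714
  β = (3 - (2)·0.0000) / (4) = 0.7500
Iteration 2:
  α = (4 - (-4)·0.7500) / (7) = 1.0000
  β = (3 - (2)·0.5714) / (4) = 0.4643

(1.0000, 0.4643)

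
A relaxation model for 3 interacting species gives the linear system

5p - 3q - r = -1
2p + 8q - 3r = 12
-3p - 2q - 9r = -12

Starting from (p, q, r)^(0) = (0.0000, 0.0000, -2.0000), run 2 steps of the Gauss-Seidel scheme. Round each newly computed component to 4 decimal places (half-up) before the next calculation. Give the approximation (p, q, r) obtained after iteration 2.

Iteration 1:
  p = (-1 - (-3)·0.0000 - (-1)·-2.0000) / (5) = -0.6000
  q = (12 - (2)·-0.6000 - (-3)·-2.0000) / (8) = 0.9000
  r = (-12 - (-3)·-0.6000 - (-2)·0.9000) / (-9) = 1.3333
Iteration 2:
  p = (-1 - (-3)·0.9000 - (-1)·1.3333) / (5) = 0.6067
  q = (12 - (2)·0.6067 - (-3)·1.3333) / (8) = 1.8483
  r = (-12 - (-3)·0.6067 - (-2)·1.8483) / (-9) = 0.7204

(0.6067, 1.8483, 0.7204)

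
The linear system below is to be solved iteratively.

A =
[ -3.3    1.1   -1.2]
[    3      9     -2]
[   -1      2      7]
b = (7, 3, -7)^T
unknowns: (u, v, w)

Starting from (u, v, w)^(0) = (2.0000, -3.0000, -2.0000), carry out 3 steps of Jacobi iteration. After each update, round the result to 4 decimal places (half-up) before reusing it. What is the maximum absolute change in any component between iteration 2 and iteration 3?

1.1061

Iteration 1:
  u = (7 - (1.1)·-3.0000 - (-1.2)·-2.0000) / (-3.3) = -2.3939
  v = (3 - (3)·2.0000 - (-2)·-2.0000) / (9) = -0.7778
  w = (-7 - (-1)·2.0000 - (2)·-3.0000) / (7) = 0.1429
Iteration 2:
  u = (7 - (1.1)·-0.7778 - (-1.2)·0.1429) / (-3.3) = -2.4324
  v = (3 - (3)·-2.3939 - (-2)·0.1429) / (9) = 1.1631
  w = (-7 - (-1)·-2.3939 - (2)·-0.7778) / (7) = -1.1198
Iteration 3:
  u = (7 - (1.1)·1.1631 - (-1.2)·-1.1198) / (-3.3) = -1.3263
  v = (3 - (3)·-2.4324 - (-2)·-1.1198) / (9) = 0.8953
  w = (-7 - (-1)·-2.4324 - (2)·1.1631) / (7) = -1.6798
Change: (1.1061, -0.2678, -0.5600) → max |·| = 1.1061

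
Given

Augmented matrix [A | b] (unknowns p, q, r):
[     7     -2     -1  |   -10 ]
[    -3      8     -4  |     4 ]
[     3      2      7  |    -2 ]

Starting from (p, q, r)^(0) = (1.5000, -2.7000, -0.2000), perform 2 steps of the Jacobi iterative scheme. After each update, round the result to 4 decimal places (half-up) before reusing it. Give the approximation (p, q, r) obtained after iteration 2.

Iteration 1:
  p = (-10 - (-2)·-2.7000 - (-1)·-0.2000) / (7) = -2.2286
  q = (4 - (-3)·1.5000 - (-4)·-0.2000) / (8) = 0.9625
  r = (-2 - (3)·1.5000 - (2)·-2.7000) / (7) = -0.1571
Iteration 2:
  p = (-10 - (-2)·0.9625 - (-1)·-0.1571) / (7) = -1.1760
  q = (4 - (-3)·-2.2286 - (-4)·-0.1571) / (8) = -0.4143
  r = (-2 - (3)·-2.2286 - (2)·0.9625) / (7) = 0.3944

(-1.1760, -0.4143, 0.3944)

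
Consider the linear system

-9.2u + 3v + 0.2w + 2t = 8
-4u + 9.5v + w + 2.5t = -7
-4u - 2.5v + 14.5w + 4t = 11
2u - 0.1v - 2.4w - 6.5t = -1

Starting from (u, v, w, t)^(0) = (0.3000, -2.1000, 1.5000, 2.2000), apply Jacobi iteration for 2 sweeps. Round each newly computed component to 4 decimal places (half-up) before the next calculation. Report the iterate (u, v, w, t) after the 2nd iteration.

Iteration 1:
  u = (8 - (3)·-2.1000 - (0.2)·1.5000 - (2)·2.2000) / (-9.2) = -1.0435
  v = (-7 - (-4)·0.3000 - (1)·1.5000 - (2.5)·2.2000) / (9.5) = -1.3474
  w = (11 - (-4)·0.3000 - (-2.5)·-2.1000 - (4)·2.2000) / (14.5) = -0.1276
  t = (-1 - (2)·0.3000 - (-0.1)·-2.1000 - (-2.4)·1.5000) / (-6.5) = -0.2754
Iteration 2:
  u = (8 - (3)·-1.3474 - (0.2)·-0.1276 - (2)·-0.2754) / (-9.2) = -1.3716
  v = (-7 - (-4)·-1.0435 - (1)·-0.1276 - (2.5)·-0.2754) / (9.5) = -1.0903
  w = (11 - (-4)·-1.0435 - (-2.5)·-1.3474 - (4)·-0.2754) / (14.5) = 0.3144
  t = (-1 - (2)·-1.0435 - (-0.1)·-1.3474 - (-2.4)·-0.1276) / (-6.5) = -0.0994

(-1.3716, -1.0903, 0.3144, -0.0994)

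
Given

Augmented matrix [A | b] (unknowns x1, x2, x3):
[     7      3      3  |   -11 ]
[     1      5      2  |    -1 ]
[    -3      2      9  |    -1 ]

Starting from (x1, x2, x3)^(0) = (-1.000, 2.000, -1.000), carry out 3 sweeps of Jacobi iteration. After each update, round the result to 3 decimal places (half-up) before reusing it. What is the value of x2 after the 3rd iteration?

Iteration 1:
  x1 = (-11 - (3)·2.000 - (3)·-1.000) / (7) = -2.000
  x2 = (-1 - (1)·-1.000 - (2)·-1.000) / (5) = 0.400
  x3 = (-1 - (-3)·-1.000 - (2)·2.000) / (9) = -0.889
Iteration 2:
  x1 = (-11 - (3)·0.400 - (3)·-0.889) / (7) = -1.362
  x2 = (-1 - (1)·-2.000 - (2)·-0.889) / (5) = 0.556
  x3 = (-1 - (-3)·-2.000 - (2)·0.400) / (9) = -0.867
Iteration 3:
  x1 = (-11 - (3)·0.556 - (3)·-0.867) / (7) = -1.438
  x2 = (-1 - (1)·-1.362 - (2)·-0.867) / (5) = 0.419
  x3 = (-1 - (-3)·-1.362 - (2)·0.556) / (9) = -0.689

0.419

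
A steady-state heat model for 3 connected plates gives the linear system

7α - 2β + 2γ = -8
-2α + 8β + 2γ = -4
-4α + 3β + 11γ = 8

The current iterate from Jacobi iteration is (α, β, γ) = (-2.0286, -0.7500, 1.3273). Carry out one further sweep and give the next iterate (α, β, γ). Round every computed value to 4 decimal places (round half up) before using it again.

One sweep:
  α = (-8 - (-2)·-0.7500 - (2)·1.3273) / (7) = -1.7364
  β = (-4 - (-2)·-2.0286 - (2)·1.3273) / (8) = -1.3390
  γ = (8 - (-4)·-2.0286 - (3)·-0.7500) / (11) = 0.1941

(-1.7364, -1.3390, 0.1941)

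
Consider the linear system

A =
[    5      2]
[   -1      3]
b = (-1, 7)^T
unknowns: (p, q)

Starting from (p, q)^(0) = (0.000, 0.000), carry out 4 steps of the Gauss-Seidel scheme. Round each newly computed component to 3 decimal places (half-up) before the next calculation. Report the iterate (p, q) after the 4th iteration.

(-1.002, 1.999)

Iteration 1:
  p = (-1 - (2)·0.000) / (5) = -0.200
  q = (7 - (-1)·-0.200) / (3) = 2.267
Iteration 2:
  p = (-1 - (2)·2.267) / (5) = -1.107
  q = (7 - (-1)·-1.107) / (3) = 1.964
Iteration 3:
  p = (-1 - (2)·1.964) / (5) = -0.986
  q = (7 - (-1)·-0.986) / (3) = 2.005
Iteration 4:
  p = (-1 - (2)·2.005) / (5) = -1.002
  q = (7 - (-1)·-1.002) / (3) = 1.999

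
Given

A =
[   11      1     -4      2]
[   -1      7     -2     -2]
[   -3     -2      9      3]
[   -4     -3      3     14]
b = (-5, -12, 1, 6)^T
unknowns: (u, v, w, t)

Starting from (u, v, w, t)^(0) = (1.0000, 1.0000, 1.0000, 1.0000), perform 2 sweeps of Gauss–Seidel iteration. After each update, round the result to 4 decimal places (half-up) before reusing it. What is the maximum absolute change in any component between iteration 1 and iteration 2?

0.7228

Iteration 1:
  u = (-5 - (1)·1.0000 - (-4)·1.0000 - (2)·1.0000) / (11) = -0.3636
  v = (-12 - (-1)·-0.3636 - (-2)·1.0000 - (-2)·1.0000) / (7) = -1.1948
  w = (1 - (-3)·-0.3636 - (-2)·-1.1948 - (3)·1.0000) / (9) = -0.6089
  t = (6 - (-4)·-0.3636 - (-3)·-1.1948 - (3)·-0.6089) / (14) = 0.1991
Iteration 2:
  u = (-5 - (1)·-1.1948 - (-4)·-0.6089 - (2)·0.1991) / (11) = -0.6035
  v = (-12 - (-1)·-0.6035 - (-2)·-0.6089 - (-2)·0.1991) / (7) = -1.9176
  w = (1 - (-3)·-0.6035 - (-2)·-1.9176 - (3)·0.1991) / (9) = -0.5826
  t = (6 - (-4)·-0.6035 - (-3)·-1.9176 - (3)·-0.5826) / (14) = -0.0299
Change: (-0.2399, -0.7228, 0.0263, -0.2290) → max |·| = 0.7228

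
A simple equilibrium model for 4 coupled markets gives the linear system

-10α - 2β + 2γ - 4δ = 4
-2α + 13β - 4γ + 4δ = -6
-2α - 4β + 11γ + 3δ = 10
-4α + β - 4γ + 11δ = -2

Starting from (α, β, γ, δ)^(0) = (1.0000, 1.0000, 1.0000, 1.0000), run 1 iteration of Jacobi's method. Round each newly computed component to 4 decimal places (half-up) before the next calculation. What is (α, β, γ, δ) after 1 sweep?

Iteration 1:
  α = (4 - (-2)·1.0000 - (2)·1.0000 - (-4)·1.0000) / (-10) = -0.8000
  β = (-6 - (-2)·1.0000 - (-4)·1.0000 - (4)·1.0000) / (13) = -0.3077
  γ = (10 - (-2)·1.0000 - (-4)·1.0000 - (3)·1.0000) / (11) = 1.1818
  δ = (-2 - (-4)·1.0000 - (1)·1.0000 - (-4)·1.0000) / (11) = 0.4545

(-0.8000, -0.3077, 1.1818, 0.4545)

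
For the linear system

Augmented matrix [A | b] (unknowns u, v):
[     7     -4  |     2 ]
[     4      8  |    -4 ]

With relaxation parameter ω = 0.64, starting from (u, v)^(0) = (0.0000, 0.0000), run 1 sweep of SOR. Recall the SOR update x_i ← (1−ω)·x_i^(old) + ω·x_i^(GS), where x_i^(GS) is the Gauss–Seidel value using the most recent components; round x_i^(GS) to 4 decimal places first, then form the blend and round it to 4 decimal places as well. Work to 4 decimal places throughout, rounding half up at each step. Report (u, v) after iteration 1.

(0.1828, -0.3785)

Iteration 1:
  u: GS value = (2 - (-4)·0.0000) / (7) = 0.2857;  u ← (1−ω)·0.0000 + ω·0.2857 = 0.1828
  v: GS value = (-4 - (4)·0.1828) / (8) = -0.5914;  v ← (1−ω)·0.0000 + ω·-0.5914 = -0.3785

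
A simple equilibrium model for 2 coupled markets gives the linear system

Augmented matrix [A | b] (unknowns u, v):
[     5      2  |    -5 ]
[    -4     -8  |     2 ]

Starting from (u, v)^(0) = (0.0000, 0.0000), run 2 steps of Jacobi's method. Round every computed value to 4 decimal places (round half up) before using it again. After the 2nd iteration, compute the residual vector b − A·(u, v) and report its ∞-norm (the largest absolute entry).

Iteration 1:
  u = (-5 - (2)·0.0000) / (5) = -1.0000
  v = (2 - (-4)·0.0000) / (-8) = -0.2500
Iteration 2:
  u = (-5 - (2)·-0.2500) / (5) = -0.9000
  v = (2 - (-4)·-1.0000) / (-8) = 0.2500
Residual b − A·x = (-1.0000, 0.4000); ∞-norm = 1.0000

1.0000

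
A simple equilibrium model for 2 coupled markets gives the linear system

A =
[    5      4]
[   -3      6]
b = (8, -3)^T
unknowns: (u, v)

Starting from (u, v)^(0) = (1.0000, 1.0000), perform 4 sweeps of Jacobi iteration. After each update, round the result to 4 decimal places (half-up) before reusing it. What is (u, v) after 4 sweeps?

(1.3600, 0.3400)

Iteration 1:
  u = (8 - (4)·1.0000) / (5) = 0.8000
  v = (-3 - (-3)·1.0000) / (6) = 0.0000
Iteration 2:
  u = (8 - (4)·0.0000) / (5) = 1.6000
  v = (-3 - (-3)·0.8000) / (6) = -0.1000
Iteration 3:
  u = (8 - (4)·-0.1000) / (5) = 1.6800
  v = (-3 - (-3)·1.6000) / (6) = 0.3000
Iteration 4:
  u = (8 - (4)·0.3000) / (5) = 1.3600
  v = (-3 - (-3)·1.6800) / (6) = 0.3400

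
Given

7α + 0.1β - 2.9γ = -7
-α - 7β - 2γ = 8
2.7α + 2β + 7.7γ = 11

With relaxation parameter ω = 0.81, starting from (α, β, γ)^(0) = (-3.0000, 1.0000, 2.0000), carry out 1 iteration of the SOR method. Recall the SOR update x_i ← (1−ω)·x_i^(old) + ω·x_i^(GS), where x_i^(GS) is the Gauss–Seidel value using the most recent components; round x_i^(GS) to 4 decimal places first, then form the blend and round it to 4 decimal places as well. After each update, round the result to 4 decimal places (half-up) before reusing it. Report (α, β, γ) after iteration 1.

(-0.7204, -1.1152, 1.9763)

Iteration 1:
  α: GS value = (-7 - (0.1)·1.0000 - (-2.9)·2.0000) / (7) = -0.1857;  α ← (1−ω)·-3.0000 + ω·-0.1857 = -0.7204
  β: GS value = (8 - (-1)·-0.7204 - (-2)·2.0000) / (-7) = -1.6114;  β ← (1−ω)·1.0000 + ω·-1.6114 = -1.1152
  γ: GS value = (11 - (2.7)·-0.7204 - (2)·-1.1152) / (7.7) = 1.9708;  γ ← (1−ω)·2.0000 + ω·1.9708 = 1.9763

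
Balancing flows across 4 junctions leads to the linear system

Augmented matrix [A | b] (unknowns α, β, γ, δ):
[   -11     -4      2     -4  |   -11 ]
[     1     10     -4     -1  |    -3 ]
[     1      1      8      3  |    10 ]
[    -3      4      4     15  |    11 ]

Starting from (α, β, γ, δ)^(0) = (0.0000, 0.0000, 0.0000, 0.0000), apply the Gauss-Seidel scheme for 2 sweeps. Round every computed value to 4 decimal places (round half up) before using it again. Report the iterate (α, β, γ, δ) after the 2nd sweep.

Iteration 1:
  α = (-11 - (-4)·0.0000 - (2)·0.0000 - (-4)·0.0000) / (-11) = 1.0000
  β = (-3 - (1)·1.0000 - (-4)·0.0000 - (-1)·0.0000) / (10) = -0.4000
  γ = (10 - (1)·1.0000 - (1)·-0.4000 - (3)·0.0000) / (8) = 1.1750
  δ = (11 - (-3)·1.0000 - (4)·-0.4000 - (4)·1.1750) / (15) = 0.7267
Iteration 2:
  α = (-11 - (-4)·-0.4000 - (2)·1.1750 - (-4)·0.7267) / (-11) = 1.0948
  β = (-3 - (1)·1.0948 - (-4)·1.1750 - (-1)·0.7267) / (10) = 0.1332
  γ = (10 - (1)·1.0948 - (1)·0.1332 - (3)·0.7267) / (8) = 0.8240
  δ = (11 - (-3)·1.0948 - (4)·0.1332 - (4)·0.8240) / (15) = 0.6970

(1.0948, 0.1332, 0.8240, 0.6970)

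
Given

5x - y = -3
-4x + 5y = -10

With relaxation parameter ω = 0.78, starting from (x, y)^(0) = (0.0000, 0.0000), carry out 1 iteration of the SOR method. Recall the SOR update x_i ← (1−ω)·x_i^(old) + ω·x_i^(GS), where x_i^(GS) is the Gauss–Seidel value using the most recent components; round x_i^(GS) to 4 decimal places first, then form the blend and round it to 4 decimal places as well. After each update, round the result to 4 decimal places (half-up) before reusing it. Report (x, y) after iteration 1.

Iteration 1:
  x: GS value = (-3 - (-1)·0.0000) / (5) = -0.6000;  x ← (1−ω)·0.0000 + ω·-0.6000 = -0.4680
  y: GS value = (-10 - (-4)·-0.4680) / (5) = -2.3744;  y ← (1−ω)·0.0000 + ω·-2.3744 = -1.8520

(-0.4680, -1.8520)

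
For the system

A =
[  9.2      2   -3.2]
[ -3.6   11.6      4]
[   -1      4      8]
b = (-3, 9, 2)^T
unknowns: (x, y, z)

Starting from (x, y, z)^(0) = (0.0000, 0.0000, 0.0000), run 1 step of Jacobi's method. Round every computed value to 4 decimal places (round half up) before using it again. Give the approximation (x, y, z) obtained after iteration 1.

(-0.3261, 0.7759, 0.2500)

Iteration 1:
  x = (-3 - (2)·0.0000 - (-3.2)·0.0000) / (9.2) = -0.3261
  y = (9 - (-3.6)·0.0000 - (4)·0.0000) / (11.6) = 0.7759
  z = (2 - (-1)·0.0000 - (4)·0.0000) / (8) = 0.2500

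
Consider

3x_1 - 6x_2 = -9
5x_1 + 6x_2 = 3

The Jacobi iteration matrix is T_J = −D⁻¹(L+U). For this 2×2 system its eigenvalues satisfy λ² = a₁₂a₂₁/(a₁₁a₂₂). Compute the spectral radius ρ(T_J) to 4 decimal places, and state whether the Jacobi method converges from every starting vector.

a₁₂a₂₁/(a₁₁a₂₂) = (-6)·(5) / ((3)·(6)) = -1.666667
ρ = √|-1.666667| = √1.666667 = 1.2910
ρ > 1, so Jacobi diverges

1.2910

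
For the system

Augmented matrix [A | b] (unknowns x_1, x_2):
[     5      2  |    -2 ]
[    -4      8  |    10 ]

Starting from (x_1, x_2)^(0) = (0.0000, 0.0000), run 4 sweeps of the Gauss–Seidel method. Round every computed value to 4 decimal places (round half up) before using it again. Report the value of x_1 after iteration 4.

-0.7528

Iteration 1:
  x_1 = (-2 - (2)·0.0000) / (5) = -0.4000
  x_2 = (10 - (-4)·-0.4000) / (8) = 1.0500
Iteration 2:
  x_1 = (-2 - (2)·1.0500) / (5) = -0.8200
  x_2 = (10 - (-4)·-0.8200) / (8) = 0.8400
Iteration 3:
  x_1 = (-2 - (2)·0.8400) / (5) = -0.7360
  x_2 = (10 - (-4)·-0.7360) / (8) = 0.8820
Iteration 4:
  x_1 = (-2 - (2)·0.8820) / (5) = -0.7528
  x_2 = (10 - (-4)·-0.7528) / (8) = 0.8736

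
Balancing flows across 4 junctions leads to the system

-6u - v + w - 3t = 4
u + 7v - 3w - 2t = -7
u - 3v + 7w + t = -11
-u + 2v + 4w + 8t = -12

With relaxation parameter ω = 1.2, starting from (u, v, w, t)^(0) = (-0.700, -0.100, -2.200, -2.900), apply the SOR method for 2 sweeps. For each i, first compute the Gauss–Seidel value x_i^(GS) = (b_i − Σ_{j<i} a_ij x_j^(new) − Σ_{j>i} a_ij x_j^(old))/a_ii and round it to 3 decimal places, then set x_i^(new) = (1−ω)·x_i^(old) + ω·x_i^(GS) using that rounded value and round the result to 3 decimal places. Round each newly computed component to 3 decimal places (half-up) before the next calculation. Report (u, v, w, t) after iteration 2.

(-1.770, -1.116, -1.866, -0.930)

Iteration 1:
  u: GS value = (4 - (-1)·-0.100 - (1)·-2.200 - (-3)·-2.900) / (-6) = 0.433;  u ← (1−ω)·-0.700 + ω·0.433 = 0.660
  v: GS value = (-7 - (1)·0.660 - (-3)·-2.200 - (-2)·-2.900) / (7) = -2.866;  v ← (1−ω)·-0.100 + ω·-2.866 = -3.419
  w: GS value = (-11 - (1)·0.660 - (-3)·-3.419 - (1)·-2.900) / (7) = -2.717;  w ← (1−ω)·-2.200 + ω·-2.717 = -2.820
  t: GS value = (-12 - (-1)·0.660 - (2)·-3.419 - (4)·-2.820) / (8) = 0.847;  t ← (1−ω)·-2.900 + ω·0.847 = 1.596
Iteration 2:
  u: GS value = (4 - (-1)·-3.419 - (1)·-2.820 - (-3)·1.596) / (-6) = -1.365;  u ← (1−ω)·0.660 + ω·-1.365 = -1.770
  v: GS value = (-7 - (1)·-1.770 - (-3)·-2.820 - (-2)·1.596) / (7) = -1.500;  v ← (1−ω)·-3.419 + ω·-1.500 = -1.116
  w: GS value = (-11 - (1)·-1.770 - (-3)·-1.116 - (1)·1.596) / (7) = -2.025;  w ← (1−ω)·-2.820 + ω·-2.025 = -1.866
  t: GS value = (-12 - (-1)·-1.770 - (2)·-1.116 - (4)·-1.866) / (8) = -0.509;  t ← (1−ω)·1.596 + ω·-0.509 = -0.930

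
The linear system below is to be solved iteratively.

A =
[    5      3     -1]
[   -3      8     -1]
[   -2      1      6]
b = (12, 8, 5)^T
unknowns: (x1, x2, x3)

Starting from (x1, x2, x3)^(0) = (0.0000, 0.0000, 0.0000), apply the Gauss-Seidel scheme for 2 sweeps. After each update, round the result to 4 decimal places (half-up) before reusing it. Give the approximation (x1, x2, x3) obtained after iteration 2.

Iteration 1:
  x1 = (12 - (3)·0.0000 - (-1)·0.0000) / (5) = 2.4000
  x2 = (8 - (-3)·2.4000 - (-1)·0.0000) / (8) = 1.9000
  x3 = (5 - (-2)·2.4000 - (1)·1.9000) / (6) = 1.3167
Iteration 2:
  x1 = (12 - (3)·1.9000 - (-1)·1.3167) / (5) = 1.5233
  x2 = (8 - (-3)·1.5233 - (-1)·1.3167) / (8) = 1.7358
  x3 = (5 - (-2)·1.5233 - (1)·1.7358) / (6) = 1.0518

(1.5233, 1.7358, 1.0518)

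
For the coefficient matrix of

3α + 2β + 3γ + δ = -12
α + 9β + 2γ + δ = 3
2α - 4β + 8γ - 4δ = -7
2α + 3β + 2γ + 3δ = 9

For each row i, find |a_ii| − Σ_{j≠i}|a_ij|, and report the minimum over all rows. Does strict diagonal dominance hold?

row 1: |3| − (2+3+1) = -3
row 2: |9| − (1+2+1) = 5
row 3: |8| − (2+4+4) = -2
row 4: |3| − (2+3+2) = -4
minimum over rows = -4 → not strictly diagonally dominant

-4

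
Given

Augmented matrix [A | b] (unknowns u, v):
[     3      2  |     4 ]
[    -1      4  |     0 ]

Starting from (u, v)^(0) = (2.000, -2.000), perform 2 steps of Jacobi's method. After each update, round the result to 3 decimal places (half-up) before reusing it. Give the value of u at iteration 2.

1.000

Iteration 1:
  u = (4 - (2)·-2.000) / (3) = 2.667
  v = (0 - (-1)·2.000) / (4) = 0.500
Iteration 2:
  u = (4 - (2)·0.500) / (3) = 1.000
  v = (0 - (-1)·2.667) / (4) = 0.667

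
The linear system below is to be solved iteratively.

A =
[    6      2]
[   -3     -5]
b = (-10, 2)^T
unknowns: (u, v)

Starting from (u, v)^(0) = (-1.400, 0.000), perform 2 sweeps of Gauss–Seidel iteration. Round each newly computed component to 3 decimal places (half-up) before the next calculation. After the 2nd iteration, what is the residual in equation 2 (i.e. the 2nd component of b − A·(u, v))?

-0.001

Iteration 1:
  u = (-10 - (2)·0.000) / (6) = -1.667
  v = (2 - (-3)·-1.667) / (-5) = 0.600
Iteration 2:
  u = (-10 - (2)·0.600) / (6) = -1.867
  v = (2 - (-3)·-1.867) / (-5) = 0.720
Residual b − A·x = (-0.238, -0.001)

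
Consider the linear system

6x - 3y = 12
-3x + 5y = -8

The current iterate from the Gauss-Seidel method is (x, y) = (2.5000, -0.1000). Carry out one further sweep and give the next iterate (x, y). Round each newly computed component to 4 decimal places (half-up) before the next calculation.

(1.9500, -0.4300)

One sweep:
  x = (12 - (-3)·-0.1000) / (6) = 1.9500
  y = (-8 - (-3)·1.9500) / (5) = -0.4300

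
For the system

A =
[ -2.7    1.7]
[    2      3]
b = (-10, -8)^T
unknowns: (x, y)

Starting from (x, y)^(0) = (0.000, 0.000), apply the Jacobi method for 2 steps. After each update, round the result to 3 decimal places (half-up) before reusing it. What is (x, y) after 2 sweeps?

(2.024, -5.136)

Iteration 1:
  x = (-10 - (1.7)·0.000) / (-2.7) = 3.704
  y = (-8 - (2)·0.000) / (3) = -2.667
Iteration 2:
  x = (-10 - (1.7)·-2.667) / (-2.7) = 2.024
  y = (-8 - (2)·3.704) / (3) = -5.136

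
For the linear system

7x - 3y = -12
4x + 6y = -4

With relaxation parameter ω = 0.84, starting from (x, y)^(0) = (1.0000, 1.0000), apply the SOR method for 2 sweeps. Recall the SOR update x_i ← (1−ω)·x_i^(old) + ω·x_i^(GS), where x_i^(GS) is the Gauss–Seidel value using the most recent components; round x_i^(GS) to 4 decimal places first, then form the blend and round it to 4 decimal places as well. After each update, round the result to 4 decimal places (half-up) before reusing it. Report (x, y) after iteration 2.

(-1.5457, 0.3240)

Iteration 1:
  x: GS value = (-12 - (-3)·1.0000) / (7) = -1.2857;  x ← (1−ω)·1.0000 + ω·-1.2857 = -0.9200
  y: GS value = (-4 - (4)·-0.9200) / (6) = -0.0533;  y ← (1−ω)·1.0000 + ω·-0.0533 = 0.1152
Iteration 2:
  x: GS value = (-12 - (-3)·0.1152) / (7) = -1.6649;  x ← (1−ω)·-0.9200 + ω·-1.6649 = -1.5457
  y: GS value = (-4 - (4)·-1.5457) / (6) = 0.3638;  y ← (1−ω)·0.1152 + ω·0.3638 = 0.3240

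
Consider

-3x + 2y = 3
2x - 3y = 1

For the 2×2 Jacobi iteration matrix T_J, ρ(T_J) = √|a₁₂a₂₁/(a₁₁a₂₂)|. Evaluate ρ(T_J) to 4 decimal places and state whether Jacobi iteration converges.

a₁₂a₂₁/(a₁₁a₂₂) = (2)·(2) / ((-3)·(-3)) = 0.444444
ρ = √|0.444444| = √0.444444 = 0.6667
ρ < 1, so Jacobi converges

0.6667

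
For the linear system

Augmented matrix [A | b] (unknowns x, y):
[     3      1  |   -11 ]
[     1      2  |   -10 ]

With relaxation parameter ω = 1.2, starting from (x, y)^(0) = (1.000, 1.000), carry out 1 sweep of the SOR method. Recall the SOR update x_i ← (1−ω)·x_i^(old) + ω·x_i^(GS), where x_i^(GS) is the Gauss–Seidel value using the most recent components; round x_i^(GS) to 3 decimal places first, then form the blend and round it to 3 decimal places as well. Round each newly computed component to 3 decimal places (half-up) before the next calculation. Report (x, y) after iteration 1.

Iteration 1:
  x: GS value = (-11 - (1)·1.000) / (3) = -4.000;  x ← (1−ω)·1.000 + ω·-4.000 = -5.000
  y: GS value = (-10 - (1)·-5.000) / (2) = -2.500;  y ← (1−ω)·1.000 + ω·-2.500 = -3.200

(-5.000, -3.200)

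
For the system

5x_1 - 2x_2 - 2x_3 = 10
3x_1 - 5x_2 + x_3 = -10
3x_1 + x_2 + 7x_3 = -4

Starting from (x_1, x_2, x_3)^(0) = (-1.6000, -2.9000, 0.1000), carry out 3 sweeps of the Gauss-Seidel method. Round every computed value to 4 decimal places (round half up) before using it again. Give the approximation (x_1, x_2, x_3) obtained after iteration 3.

Iteration 1:
  x_1 = (10 - (-2)·-2.9000 - (-2)·0.1000) / (5) = 0.8800
  x_2 = (-10 - (3)·0.8800 - (1)·0.1000) / (-5) = 2.5480
  x_3 = (-4 - (3)·0.8800 - (1)·2.5480) / (7) = -1.3126
Iteration 2:
  x_1 = (10 - (-2)·2.5480 - (-2)·-1.3126) / (5) = 2.4942
  x_2 = (-10 - (3)·2.4942 - (1)·-1.3126) / (-5) = 3.2340
  x_3 = (-4 - (3)·2.4942 - (1)·3.2340) / (7) = -2.1024
Iteration 3:
  x_1 = (10 - (-2)·3.2340 - (-2)·-2.1024) / (5) = 2.4526
  x_2 = (-10 - (3)·2.4526 - (1)·-2.1024) / (-5) = 3.0511
  x_3 = (-4 - (3)·2.4526 - (1)·3.0511) / (7) = -2.0584

(2.4526, 3.0511, -2.0584)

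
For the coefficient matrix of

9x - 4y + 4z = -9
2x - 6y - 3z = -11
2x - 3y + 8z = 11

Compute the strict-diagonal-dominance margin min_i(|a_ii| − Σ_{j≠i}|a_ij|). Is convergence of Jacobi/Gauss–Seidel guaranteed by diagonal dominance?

row 1: |9| − (4+4) = 1
row 2: |-6| − (2+3) = 1
row 3: |8| − (2+3) = 3
minimum over rows = 1 → strictly diagonally dominant (convergence guaranteed)

1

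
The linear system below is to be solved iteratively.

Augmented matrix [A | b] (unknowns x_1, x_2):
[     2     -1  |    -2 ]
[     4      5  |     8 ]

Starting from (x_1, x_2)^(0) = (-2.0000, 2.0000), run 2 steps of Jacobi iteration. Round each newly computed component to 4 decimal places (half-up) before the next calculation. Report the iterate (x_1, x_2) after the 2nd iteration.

(0.6000, 1.6000)

Iteration 1:
  x_1 = (-2 - (-1)·2.0000) / (2) = 0.0000
  x_2 = (8 - (4)·-2.0000) / (5) = 3.2000
Iteration 2:
  x_1 = (-2 - (-1)·3.2000) / (2) = 0.6000
  x_2 = (8 - (4)·0.0000) / (5) = 1.6000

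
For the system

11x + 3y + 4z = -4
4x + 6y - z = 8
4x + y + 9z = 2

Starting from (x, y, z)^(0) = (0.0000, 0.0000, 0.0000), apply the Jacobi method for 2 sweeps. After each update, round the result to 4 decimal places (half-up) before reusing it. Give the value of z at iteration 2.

Iteration 1:
  x = (-4 - (3)·0.0000 - (4)·0.0000) / (11) = -0.3636
  y = (8 - (4)·0.0000 - (-1)·0.0000) / (6) = 1.3333
  z = (2 - (4)·0.0000 - (1)·0.0000) / (9) = 0.2222
Iteration 2:
  x = (-4 - (3)·1.3333 - (4)·0.2222) / (11) = -0.8081
  y = (8 - (4)·-0.3636 - (-1)·0.2222) / (6) = 1.6128
  z = (2 - (4)·-0.3636 - (1)·1.3333) / (9) = 0.2357

0.2357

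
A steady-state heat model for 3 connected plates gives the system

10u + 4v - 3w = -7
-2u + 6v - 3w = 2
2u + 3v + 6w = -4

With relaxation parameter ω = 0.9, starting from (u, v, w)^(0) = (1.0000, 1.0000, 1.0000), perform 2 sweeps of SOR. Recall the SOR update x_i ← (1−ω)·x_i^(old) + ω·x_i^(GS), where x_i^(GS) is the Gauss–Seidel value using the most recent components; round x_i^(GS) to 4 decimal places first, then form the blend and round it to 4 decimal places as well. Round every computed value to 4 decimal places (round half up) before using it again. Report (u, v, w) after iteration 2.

(-1.0965, -0.2383, -0.2251)

Iteration 1:
  u: GS value = (-7 - (4)·1.0000 - (-3)·1.0000) / (10) = -0.8000;  u ← (1−ω)·1.0000 + ω·-0.8000 = -0.6200
  v: GS value = (2 - (-2)·-0.6200 - (-3)·1.0000) / (6) = 0.6267;  v ← (1−ω)·1.0000 + ω·0.6267 = 0.6640
  w: GS value = (-4 - (2)·-0.6200 - (3)·0.6640) / (6) = -0.7920;  w ← (1−ω)·1.0000 + ω·-0.7920 = -0.6128
Iteration 2:
  u: GS value = (-7 - (4)·0.6640 - (-3)·-0.6128) / (10) = -1.1494;  u ← (1−ω)·-0.6200 + ω·-1.1494 = -1.0965
  v: GS value = (2 - (-2)·-1.0965 - (-3)·-0.6128) / (6) = -0.3386;  v ← (1−ω)·0.6640 + ω·-0.3386 = -0.2383
  w: GS value = (-4 - (2)·-1.0965 - (3)·-0.2383) / (6) = -0.1820;  w ← (1−ω)·-0.6128 + ω·-0.1820 = -0.2251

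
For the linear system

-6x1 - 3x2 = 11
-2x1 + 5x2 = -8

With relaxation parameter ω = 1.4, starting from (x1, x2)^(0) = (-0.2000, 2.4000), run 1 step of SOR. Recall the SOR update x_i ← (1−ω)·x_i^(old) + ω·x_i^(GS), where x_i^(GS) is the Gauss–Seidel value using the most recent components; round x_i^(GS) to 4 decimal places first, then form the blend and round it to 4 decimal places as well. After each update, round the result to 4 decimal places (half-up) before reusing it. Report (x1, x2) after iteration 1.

Iteration 1:
  x1: GS value = (11 - (-3)·2.4000) / (-6) = -3.0333;  x1 ← (1−ω)·-0.2000 + ω·-3.0333 = -4.1666
  x2: GS value = (-8 - (-2)·-4.1666) / (5) = -3.2666;  x2 ← (1−ω)·2.4000 + ω·-3.2666 = -5.5332

(-4.1666, -5.5332)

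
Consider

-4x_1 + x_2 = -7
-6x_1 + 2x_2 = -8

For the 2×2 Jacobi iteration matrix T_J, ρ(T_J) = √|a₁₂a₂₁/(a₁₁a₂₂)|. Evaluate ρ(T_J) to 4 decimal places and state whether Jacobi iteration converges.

a₁₂a₂₁/(a₁₁a₂₂) = (1)·(-6) / ((-4)·(2)) = 0.750000
ρ = √|0.750000| = √0.750000 = 0.8660
ρ < 1, so Jacobi converges

0.8660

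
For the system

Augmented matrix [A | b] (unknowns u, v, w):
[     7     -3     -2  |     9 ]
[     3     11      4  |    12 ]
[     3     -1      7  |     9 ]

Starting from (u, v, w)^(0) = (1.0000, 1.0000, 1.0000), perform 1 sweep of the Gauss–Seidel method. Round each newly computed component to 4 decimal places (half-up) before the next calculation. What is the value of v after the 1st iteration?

Iteration 1:
  u = (9 - (-3)·1.0000 - (-2)·1.0000) / (7) = 2.0000
  v = (12 - (3)·2.0000 - (4)·1.0000) / (11) = 0.1818
  w = (9 - (3)·2.0000 - (-1)·0.1818) / (7) = 0.4545

0.1818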